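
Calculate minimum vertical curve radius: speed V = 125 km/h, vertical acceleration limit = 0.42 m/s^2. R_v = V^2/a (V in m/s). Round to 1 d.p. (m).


Convert speed: V = 125 / 3.6 = 34.7222 m/s
V^2 = 1205.6327 m^2/s^2
R_v = 1205.6327 / 0.42
R_v = 2870.6 m

2870.6


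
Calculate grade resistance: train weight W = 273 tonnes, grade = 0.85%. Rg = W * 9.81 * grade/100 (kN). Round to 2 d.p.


Rg = W * 9.81 * grade / 100
Rg = 273 * 9.81 * 0.85 / 100
Rg = 2678.13 * 0.0085
Rg = 22.76 kN

22.76


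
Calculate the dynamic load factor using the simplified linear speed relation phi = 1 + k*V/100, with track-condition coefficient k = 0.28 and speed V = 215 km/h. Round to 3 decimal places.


phi = 1 + k * V / 100
phi = 1 + 0.28 * 215 / 100
phi = 1 + 0.602
phi = 1.602

1.602


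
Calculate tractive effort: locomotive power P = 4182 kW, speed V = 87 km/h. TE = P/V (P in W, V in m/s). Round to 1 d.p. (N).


Convert: P = 4182 kW = 4182000 W
V = 87 / 3.6 = 24.1667 m/s
TE = 4182000 / 24.1667
TE = 173048.3 N

173048.3


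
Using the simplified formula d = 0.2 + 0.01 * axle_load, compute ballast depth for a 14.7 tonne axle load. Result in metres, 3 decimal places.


d = 0.2 + 0.01 * 14.7
d = 0.2 + 0.147
d = 0.347 m

0.347


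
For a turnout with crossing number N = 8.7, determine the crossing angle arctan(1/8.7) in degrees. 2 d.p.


1/N = 1/8.7 = 0.114943
angle = arctan(0.114943) = 0.11444 rad
angle = 0.11444 * 180/pi = 6.56 degrees

6.56


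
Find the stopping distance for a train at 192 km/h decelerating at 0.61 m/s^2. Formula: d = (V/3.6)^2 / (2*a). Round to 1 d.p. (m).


Convert speed: V = 192 / 3.6 = 53.3333 m/s
V^2 = 2844.4444
d = 2844.4444 / (2 * 0.61)
d = 2844.4444 / 1.22
d = 2331.5 m

2331.5


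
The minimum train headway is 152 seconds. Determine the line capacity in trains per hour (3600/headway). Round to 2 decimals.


Capacity = 3600 / headway
Capacity = 3600 / 152
Capacity = 23.68 trains/hour

23.68


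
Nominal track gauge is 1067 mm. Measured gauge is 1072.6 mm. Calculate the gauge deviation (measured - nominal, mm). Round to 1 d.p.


Deviation = measured - nominal
Deviation = 1072.6 - 1067
Deviation = 5.6 mm

5.6


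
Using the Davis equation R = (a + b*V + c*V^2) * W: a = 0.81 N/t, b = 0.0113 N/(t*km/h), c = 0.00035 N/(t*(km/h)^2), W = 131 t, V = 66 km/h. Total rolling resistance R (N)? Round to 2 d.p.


b*V = 0.0113 * 66 = 0.7458
c*V^2 = 0.00035 * 4356 = 1.5246
R_per_t = 0.81 + 0.7458 + 1.5246 = 3.0804 N/t
R_total = 3.0804 * 131 = 403.53 N

403.53


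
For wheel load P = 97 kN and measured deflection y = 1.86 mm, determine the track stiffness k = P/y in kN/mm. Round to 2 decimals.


Track stiffness k = P / y
k = 97 / 1.86
k = 52.15 kN/mm

52.15


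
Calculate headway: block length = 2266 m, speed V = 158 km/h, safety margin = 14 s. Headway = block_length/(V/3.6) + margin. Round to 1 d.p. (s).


V = 158 / 3.6 = 43.8889 m/s
Block traversal time = 2266 / 43.8889 = 51.6304 s
Headway = 51.6304 + 14
Headway = 65.6 s

65.6


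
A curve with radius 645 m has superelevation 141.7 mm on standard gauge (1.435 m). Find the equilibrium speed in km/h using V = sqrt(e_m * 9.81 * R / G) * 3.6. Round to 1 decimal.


Convert cant: e = 141.7 mm = 0.1417 m
V_ms = sqrt(0.1417 * 9.81 * 645 / 1.435)
V_ms = sqrt(624.808129) = 24.9962 m/s
V = 24.9962 * 3.6 = 90.0 km/h

90.0


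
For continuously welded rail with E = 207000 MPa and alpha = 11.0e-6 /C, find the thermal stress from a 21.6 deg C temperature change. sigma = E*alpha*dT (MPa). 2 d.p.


sigma = E * alpha * dT
sigma = 207000 * 11.0e-6 * 21.6
sigma = 2.277 * 21.6
sigma = 49.18 MPa

49.18


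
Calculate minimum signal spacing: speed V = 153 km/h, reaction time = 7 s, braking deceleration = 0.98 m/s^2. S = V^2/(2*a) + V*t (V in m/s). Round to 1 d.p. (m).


V = 153 / 3.6 = 42.5 m/s
Braking distance = 42.5^2 / (2*0.98) = 921.5561 m
Sighting distance = 42.5 * 7 = 297.5 m
S = 921.5561 + 297.5 = 1219.1 m

1219.1


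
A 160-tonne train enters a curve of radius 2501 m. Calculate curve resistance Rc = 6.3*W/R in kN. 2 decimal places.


Rc = 6.3 * W / R
Rc = 6.3 * 160 / 2501
Rc = 1008.0 / 2501
Rc = 0.40 kN

0.40


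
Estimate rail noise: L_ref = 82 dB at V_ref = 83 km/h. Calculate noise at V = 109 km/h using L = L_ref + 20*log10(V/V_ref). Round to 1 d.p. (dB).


V/V_ref = 109 / 83 = 1.313253
log10(1.313253) = 0.118348
20 * 0.118348 = 2.367
L = 82 + 2.367 = 84.4 dB

84.4


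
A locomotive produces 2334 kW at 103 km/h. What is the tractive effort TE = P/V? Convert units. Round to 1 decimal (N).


Convert: P = 2334 kW = 2334000 W
V = 103 / 3.6 = 28.6111 m/s
TE = 2334000 / 28.6111
TE = 81576.7 N

81576.7


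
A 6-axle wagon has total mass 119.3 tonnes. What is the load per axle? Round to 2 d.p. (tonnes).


Load per axle = total weight / number of axles
Load = 119.3 / 6
Load = 19.88 tonnes

19.88


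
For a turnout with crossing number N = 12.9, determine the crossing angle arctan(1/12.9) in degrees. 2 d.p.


1/N = 1/12.9 = 0.077519
angle = arctan(0.077519) = 0.077365 rad
angle = 0.077365 * 180/pi = 4.43 degrees

4.43


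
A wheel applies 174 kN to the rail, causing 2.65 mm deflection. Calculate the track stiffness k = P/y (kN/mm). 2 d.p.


Track stiffness k = P / y
k = 174 / 2.65
k = 65.66 kN/mm

65.66


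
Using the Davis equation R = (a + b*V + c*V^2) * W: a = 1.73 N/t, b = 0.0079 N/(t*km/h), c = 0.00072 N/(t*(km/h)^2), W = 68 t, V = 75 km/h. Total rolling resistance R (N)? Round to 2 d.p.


b*V = 0.0079 * 75 = 0.5925
c*V^2 = 0.00072 * 5625 = 4.05
R_per_t = 1.73 + 0.5925 + 4.05 = 6.3725 N/t
R_total = 6.3725 * 68 = 433.33 N

433.33


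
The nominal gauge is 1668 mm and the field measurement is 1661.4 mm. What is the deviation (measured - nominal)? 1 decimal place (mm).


Deviation = measured - nominal
Deviation = 1661.4 - 1668
Deviation = -6.6 mm

-6.6


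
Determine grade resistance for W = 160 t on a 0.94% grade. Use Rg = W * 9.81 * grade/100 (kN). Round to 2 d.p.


Rg = W * 9.81 * grade / 100
Rg = 160 * 9.81 * 0.94 / 100
Rg = 1569.6 * 0.0094
Rg = 14.75 kN

14.75


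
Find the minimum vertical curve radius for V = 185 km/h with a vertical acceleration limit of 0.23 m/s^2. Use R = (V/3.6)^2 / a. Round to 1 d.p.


Convert speed: V = 185 / 3.6 = 51.3889 m/s
V^2 = 2640.8179 m^2/s^2
R_v = 2640.8179 / 0.23
R_v = 11481.8 m

11481.8


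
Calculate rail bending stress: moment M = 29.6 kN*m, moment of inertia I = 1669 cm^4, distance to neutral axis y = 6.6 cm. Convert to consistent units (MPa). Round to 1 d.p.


Convert units:
M = 29.6 kN*m = 29600000 N*mm
y = 6.6 cm = 66 mm
I = 1669 cm^4 = 16690000 mm^4
sigma = 29600000 * 66 / 16690000
sigma = 117.1 MPa

117.1


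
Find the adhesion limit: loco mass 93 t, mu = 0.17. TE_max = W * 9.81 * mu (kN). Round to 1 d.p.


TE_max = W * g * mu
TE_max = 93 * 9.81 * 0.17
TE_max = 912.33 * 0.17
TE_max = 155.1 kN

155.1


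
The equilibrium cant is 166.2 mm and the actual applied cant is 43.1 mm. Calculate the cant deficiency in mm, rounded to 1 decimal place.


Cant deficiency = equilibrium cant - actual cant
CD = 166.2 - 43.1
CD = 123.1 mm

123.1


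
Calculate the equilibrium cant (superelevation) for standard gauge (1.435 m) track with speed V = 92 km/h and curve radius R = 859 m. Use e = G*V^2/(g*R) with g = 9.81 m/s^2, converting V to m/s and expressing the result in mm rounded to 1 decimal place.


Convert speed: V = 92 / 3.6 = 25.5556 m/s
Apply formula: e = 1.435 * 25.5556^2 / (9.81 * 859)
e = 1.435 * 653.0864 / 8426.79
e = 0.111214 m = 111.2 mm

111.2


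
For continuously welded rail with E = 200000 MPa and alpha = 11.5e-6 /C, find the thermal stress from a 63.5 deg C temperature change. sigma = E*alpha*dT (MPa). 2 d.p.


sigma = E * alpha * dT
sigma = 200000 * 11.5e-6 * 63.5
sigma = 2.3 * 63.5
sigma = 146.05 MPa

146.05


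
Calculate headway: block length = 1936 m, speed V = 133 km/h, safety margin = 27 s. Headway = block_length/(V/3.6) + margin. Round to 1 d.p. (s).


V = 133 / 3.6 = 36.9444 m/s
Block traversal time = 1936 / 36.9444 = 52.403 s
Headway = 52.403 + 27
Headway = 79.4 s

79.4


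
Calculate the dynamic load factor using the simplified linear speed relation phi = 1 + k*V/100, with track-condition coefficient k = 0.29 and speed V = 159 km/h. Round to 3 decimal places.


phi = 1 + k * V / 100
phi = 1 + 0.29 * 159 / 100
phi = 1 + 0.4611
phi = 1.461

1.461


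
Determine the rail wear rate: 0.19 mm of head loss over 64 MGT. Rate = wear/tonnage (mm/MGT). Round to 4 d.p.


Wear rate = total wear / cumulative tonnage
Rate = 0.19 / 64
Rate = 0.0030 mm/MGT

0.0030


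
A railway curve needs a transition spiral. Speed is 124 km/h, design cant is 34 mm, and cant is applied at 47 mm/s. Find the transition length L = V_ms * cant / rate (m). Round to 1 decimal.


Convert speed: V = 124 / 3.6 = 34.4444 m/s
L = 34.4444 * 34 / 47
L = 1171.1111 / 47
L = 24.9 m

24.9


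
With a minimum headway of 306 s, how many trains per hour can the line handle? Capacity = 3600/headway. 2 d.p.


Capacity = 3600 / headway
Capacity = 3600 / 306
Capacity = 11.76 trains/hour

11.76


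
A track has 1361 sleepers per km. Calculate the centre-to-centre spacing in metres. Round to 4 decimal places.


Spacing = 1000 m / number of sleepers
Spacing = 1000 / 1361
Spacing = 0.7348 m

0.7348


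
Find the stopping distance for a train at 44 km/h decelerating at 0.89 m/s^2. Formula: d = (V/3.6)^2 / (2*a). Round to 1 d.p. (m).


Convert speed: V = 44 / 3.6 = 12.2222 m/s
V^2 = 149.3827
d = 149.3827 / (2 * 0.89)
d = 149.3827 / 1.78
d = 83.9 m

83.9


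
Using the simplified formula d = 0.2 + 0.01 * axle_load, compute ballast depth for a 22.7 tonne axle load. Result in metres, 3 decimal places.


d = 0.2 + 0.01 * 22.7
d = 0.2 + 0.227
d = 0.427 m

0.427


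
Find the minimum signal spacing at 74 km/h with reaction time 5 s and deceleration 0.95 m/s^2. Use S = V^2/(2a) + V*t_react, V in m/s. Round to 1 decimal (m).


V = 74 / 3.6 = 20.5556 m/s
Braking distance = 20.5556^2 / (2*0.95) = 222.3847 m
Sighting distance = 20.5556 * 5 = 102.7778 m
S = 222.3847 + 102.7778 = 325.2 m

325.2


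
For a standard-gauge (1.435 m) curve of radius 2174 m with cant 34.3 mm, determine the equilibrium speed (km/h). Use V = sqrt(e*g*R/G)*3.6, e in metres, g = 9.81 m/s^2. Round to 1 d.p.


Convert cant: e = 34.3 mm = 0.0343 m
V_ms = sqrt(0.0343 * 9.81 * 2174 / 1.435)
V_ms = sqrt(509.765883) = 22.578 m/s
V = 22.578 * 3.6 = 81.3 km/h

81.3


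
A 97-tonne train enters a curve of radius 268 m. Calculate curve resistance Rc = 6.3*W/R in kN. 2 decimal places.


Rc = 6.3 * W / R
Rc = 6.3 * 97 / 268
Rc = 611.1 / 268
Rc = 2.28 kN

2.28


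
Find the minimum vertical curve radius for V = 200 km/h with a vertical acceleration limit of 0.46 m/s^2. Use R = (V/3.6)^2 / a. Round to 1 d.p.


Convert speed: V = 200 / 3.6 = 55.5556 m/s
V^2 = 3086.4198 m^2/s^2
R_v = 3086.4198 / 0.46
R_v = 6709.6 m

6709.6


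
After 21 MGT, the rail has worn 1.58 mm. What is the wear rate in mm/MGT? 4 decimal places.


Wear rate = total wear / cumulative tonnage
Rate = 1.58 / 21
Rate = 0.0752 mm/MGT

0.0752


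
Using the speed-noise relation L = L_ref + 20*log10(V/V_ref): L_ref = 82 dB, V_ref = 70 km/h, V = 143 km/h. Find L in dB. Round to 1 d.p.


V/V_ref = 143 / 70 = 2.042857
log10(2.042857) = 0.310238
20 * 0.310238 = 6.2048
L = 82 + 6.2048 = 88.2 dB

88.2


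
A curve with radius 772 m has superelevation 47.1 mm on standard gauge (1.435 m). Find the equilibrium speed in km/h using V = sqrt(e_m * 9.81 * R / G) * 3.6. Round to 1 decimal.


Convert cant: e = 47.1 mm = 0.0471 m
V_ms = sqrt(0.0471 * 9.81 * 772 / 1.435)
V_ms = sqrt(248.573778) = 15.7662 m/s
V = 15.7662 * 3.6 = 56.8 km/h

56.8


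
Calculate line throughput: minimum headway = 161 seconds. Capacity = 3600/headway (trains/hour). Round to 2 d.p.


Capacity = 3600 / headway
Capacity = 3600 / 161
Capacity = 22.36 trains/hour

22.36


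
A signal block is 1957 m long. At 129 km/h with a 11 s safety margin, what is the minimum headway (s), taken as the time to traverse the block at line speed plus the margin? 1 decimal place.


V = 129 / 3.6 = 35.8333 m/s
Block traversal time = 1957 / 35.8333 = 54.614 s
Headway = 54.614 + 11
Headway = 65.6 s

65.6


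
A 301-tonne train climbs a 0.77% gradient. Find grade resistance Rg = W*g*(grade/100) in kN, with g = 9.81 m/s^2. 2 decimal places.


Rg = W * 9.81 * grade / 100
Rg = 301 * 9.81 * 0.77 / 100
Rg = 2952.81 * 0.0077
Rg = 22.74 kN

22.74


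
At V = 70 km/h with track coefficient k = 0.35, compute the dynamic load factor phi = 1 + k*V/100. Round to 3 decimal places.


phi = 1 + k * V / 100
phi = 1 + 0.35 * 70 / 100
phi = 1 + 0.245
phi = 1.245

1.245


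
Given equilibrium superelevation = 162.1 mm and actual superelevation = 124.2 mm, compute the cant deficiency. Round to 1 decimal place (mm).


Cant deficiency = equilibrium cant - actual cant
CD = 162.1 - 124.2
CD = 37.9 mm

37.9


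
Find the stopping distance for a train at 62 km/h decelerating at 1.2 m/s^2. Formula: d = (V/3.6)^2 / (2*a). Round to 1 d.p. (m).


Convert speed: V = 62 / 3.6 = 17.2222 m/s
V^2 = 296.6049
d = 296.6049 / (2 * 1.2)
d = 296.6049 / 2.4
d = 123.6 m

123.6


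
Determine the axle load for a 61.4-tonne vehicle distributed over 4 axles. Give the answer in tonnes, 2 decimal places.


Load per axle = total weight / number of axles
Load = 61.4 / 4
Load = 15.35 tonnes

15.35


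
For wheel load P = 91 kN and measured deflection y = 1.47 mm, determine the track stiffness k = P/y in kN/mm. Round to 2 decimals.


Track stiffness k = P / y
k = 91 / 1.47
k = 61.90 kN/mm

61.90


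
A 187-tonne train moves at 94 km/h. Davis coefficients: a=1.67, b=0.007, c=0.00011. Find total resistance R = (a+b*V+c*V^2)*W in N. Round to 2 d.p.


b*V = 0.007 * 94 = 0.658
c*V^2 = 0.00011 * 8836 = 0.97196
R_per_t = 1.67 + 0.658 + 0.97196 = 3.29996 N/t
R_total = 3.29996 * 187 = 617.09 N

617.09


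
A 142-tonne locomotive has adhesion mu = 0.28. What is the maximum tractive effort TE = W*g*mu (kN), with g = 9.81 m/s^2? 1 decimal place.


TE_max = W * g * mu
TE_max = 142 * 9.81 * 0.28
TE_max = 1393.02 * 0.28
TE_max = 390.0 kN

390.0


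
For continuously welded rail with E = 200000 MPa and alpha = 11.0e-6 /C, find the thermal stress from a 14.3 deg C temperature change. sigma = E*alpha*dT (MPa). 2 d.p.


sigma = E * alpha * dT
sigma = 200000 * 11.0e-6 * 14.3
sigma = 2.2 * 14.3
sigma = 31.46 MPa

31.46


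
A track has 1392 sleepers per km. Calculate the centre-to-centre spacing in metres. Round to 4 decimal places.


Spacing = 1000 m / number of sleepers
Spacing = 1000 / 1392
Spacing = 0.7184 m

0.7184


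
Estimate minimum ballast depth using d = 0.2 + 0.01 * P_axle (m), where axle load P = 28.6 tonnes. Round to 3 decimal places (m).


d = 0.2 + 0.01 * 28.6
d = 0.2 + 0.286
d = 0.486 m

0.486


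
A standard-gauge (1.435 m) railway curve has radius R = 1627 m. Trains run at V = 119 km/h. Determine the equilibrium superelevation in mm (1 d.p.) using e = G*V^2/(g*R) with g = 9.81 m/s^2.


Convert speed: V = 119 / 3.6 = 33.0556 m/s
Apply formula: e = 1.435 * 33.0556^2 / (9.81 * 1627)
e = 1.435 * 1092.6698 / 15960.87
e = 0.098239 m = 98.2 mm

98.2


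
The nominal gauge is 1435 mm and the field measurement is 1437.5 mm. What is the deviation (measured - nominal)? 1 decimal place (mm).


Deviation = measured - nominal
Deviation = 1437.5 - 1435
Deviation = 2.5 mm

2.5


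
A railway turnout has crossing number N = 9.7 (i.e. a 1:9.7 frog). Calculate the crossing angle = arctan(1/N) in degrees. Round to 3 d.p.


1/N = 1/9.7 = 0.103093
angle = arctan(0.103093) = 0.10273 rad
angle = 0.10273 * 180/pi = 5.886 degrees

5.886


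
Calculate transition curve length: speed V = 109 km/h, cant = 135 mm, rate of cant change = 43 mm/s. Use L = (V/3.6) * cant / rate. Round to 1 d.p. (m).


Convert speed: V = 109 / 3.6 = 30.2778 m/s
L = 30.2778 * 135 / 43
L = 4087.5 / 43
L = 95.1 m

95.1


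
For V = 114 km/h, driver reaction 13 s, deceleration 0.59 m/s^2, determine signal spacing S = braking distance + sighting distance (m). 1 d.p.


V = 114 / 3.6 = 31.6667 m/s
Braking distance = 31.6667^2 / (2*0.59) = 849.8117 m
Sighting distance = 31.6667 * 13 = 411.6667 m
S = 849.8117 + 411.6667 = 1261.5 m

1261.5


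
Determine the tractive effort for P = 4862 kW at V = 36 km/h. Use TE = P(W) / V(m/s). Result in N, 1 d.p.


Convert: P = 4862 kW = 4862000 W
V = 36 / 3.6 = 10.0 m/s
TE = 4862000 / 10.0
TE = 486200.0 N

486200.0


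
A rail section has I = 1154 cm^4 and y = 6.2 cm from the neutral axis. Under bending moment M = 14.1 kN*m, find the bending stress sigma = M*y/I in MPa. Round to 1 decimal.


Convert units:
M = 14.1 kN*m = 14100000 N*mm
y = 6.2 cm = 62 mm
I = 1154 cm^4 = 11540000 mm^4
sigma = 14100000 * 62 / 11540000
sigma = 75.8 MPa

75.8


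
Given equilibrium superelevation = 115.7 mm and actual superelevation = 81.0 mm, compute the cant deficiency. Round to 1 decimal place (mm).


Cant deficiency = equilibrium cant - actual cant
CD = 115.7 - 81.0
CD = 34.7 mm

34.7


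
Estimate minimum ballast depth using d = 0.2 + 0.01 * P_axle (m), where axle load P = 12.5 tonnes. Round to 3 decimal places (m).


d = 0.2 + 0.01 * 12.5
d = 0.2 + 0.125
d = 0.325 m

0.325


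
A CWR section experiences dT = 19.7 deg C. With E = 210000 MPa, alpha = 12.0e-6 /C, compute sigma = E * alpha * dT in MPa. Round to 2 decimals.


sigma = E * alpha * dT
sigma = 210000 * 12.0e-6 * 19.7
sigma = 2.52 * 19.7
sigma = 49.64 MPa

49.64


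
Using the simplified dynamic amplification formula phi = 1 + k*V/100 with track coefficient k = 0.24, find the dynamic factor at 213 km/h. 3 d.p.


phi = 1 + k * V / 100
phi = 1 + 0.24 * 213 / 100
phi = 1 + 0.5112
phi = 1.511

1.511


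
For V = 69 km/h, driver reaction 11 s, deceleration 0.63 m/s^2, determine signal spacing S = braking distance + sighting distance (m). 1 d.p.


V = 69 / 3.6 = 19.1667 m/s
Braking distance = 19.1667^2 / (2*0.63) = 291.5564 m
Sighting distance = 19.1667 * 11 = 210.8333 m
S = 291.5564 + 210.8333 = 502.4 m

502.4


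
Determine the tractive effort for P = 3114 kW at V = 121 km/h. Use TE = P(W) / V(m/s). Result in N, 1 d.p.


Convert: P = 3114 kW = 3114000 W
V = 121 / 3.6 = 33.6111 m/s
TE = 3114000 / 33.6111
TE = 92647.9 N

92647.9


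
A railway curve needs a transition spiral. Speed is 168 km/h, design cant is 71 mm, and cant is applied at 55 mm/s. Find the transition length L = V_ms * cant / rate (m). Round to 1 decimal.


Convert speed: V = 168 / 3.6 = 46.6667 m/s
L = 46.6667 * 71 / 55
L = 3313.3333 / 55
L = 60.2 m

60.2


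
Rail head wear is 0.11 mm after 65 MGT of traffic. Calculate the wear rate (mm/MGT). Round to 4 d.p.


Wear rate = total wear / cumulative tonnage
Rate = 0.11 / 65
Rate = 0.0017 mm/MGT

0.0017


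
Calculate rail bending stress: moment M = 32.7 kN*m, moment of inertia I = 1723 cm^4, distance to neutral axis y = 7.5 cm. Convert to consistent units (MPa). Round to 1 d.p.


Convert units:
M = 32.7 kN*m = 32700000 N*mm
y = 7.5 cm = 75 mm
I = 1723 cm^4 = 17230000 mm^4
sigma = 32700000 * 75 / 17230000
sigma = 142.3 MPa

142.3


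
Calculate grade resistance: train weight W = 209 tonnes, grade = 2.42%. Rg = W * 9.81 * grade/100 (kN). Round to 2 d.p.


Rg = W * 9.81 * grade / 100
Rg = 209 * 9.81 * 2.42 / 100
Rg = 2050.29 * 0.0242
Rg = 49.62 kN

49.62


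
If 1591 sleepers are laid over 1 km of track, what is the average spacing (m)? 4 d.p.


Spacing = 1000 m / number of sleepers
Spacing = 1000 / 1591
Spacing = 0.6285 m

0.6285


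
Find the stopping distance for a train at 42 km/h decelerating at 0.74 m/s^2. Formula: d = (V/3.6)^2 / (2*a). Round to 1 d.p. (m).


Convert speed: V = 42 / 3.6 = 11.6667 m/s
V^2 = 136.1111
d = 136.1111 / (2 * 0.74)
d = 136.1111 / 1.48
d = 92.0 m

92.0


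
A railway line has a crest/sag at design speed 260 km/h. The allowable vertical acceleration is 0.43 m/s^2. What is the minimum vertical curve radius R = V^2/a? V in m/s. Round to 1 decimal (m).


Convert speed: V = 260 / 3.6 = 72.2222 m/s
V^2 = 5216.0494 m^2/s^2
R_v = 5216.0494 / 0.43
R_v = 12130.3 m

12130.3


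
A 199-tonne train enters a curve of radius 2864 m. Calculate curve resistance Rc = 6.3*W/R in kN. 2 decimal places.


Rc = 6.3 * W / R
Rc = 6.3 * 199 / 2864
Rc = 1253.7 / 2864
Rc = 0.44 kN

0.44


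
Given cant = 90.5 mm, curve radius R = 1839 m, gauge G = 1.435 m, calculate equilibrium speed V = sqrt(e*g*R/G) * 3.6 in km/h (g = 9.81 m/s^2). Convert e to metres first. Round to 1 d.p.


Convert cant: e = 90.5 mm = 0.0905 m
V_ms = sqrt(0.0905 * 9.81 * 1839 / 1.435)
V_ms = sqrt(1137.751495) = 33.7306 m/s
V = 33.7306 * 3.6 = 121.4 km/h

121.4


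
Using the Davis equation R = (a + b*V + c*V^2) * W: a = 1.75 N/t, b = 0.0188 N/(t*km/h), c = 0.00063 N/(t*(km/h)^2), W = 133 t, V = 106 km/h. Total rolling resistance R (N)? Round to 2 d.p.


b*V = 0.0188 * 106 = 1.9928
c*V^2 = 0.00063 * 11236 = 7.07868
R_per_t = 1.75 + 1.9928 + 7.07868 = 10.82148 N/t
R_total = 10.82148 * 133 = 1439.26 N

1439.26


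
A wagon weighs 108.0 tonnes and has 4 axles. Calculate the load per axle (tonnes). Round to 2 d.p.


Load per axle = total weight / number of axles
Load = 108.0 / 4
Load = 27.00 tonnes

27.00


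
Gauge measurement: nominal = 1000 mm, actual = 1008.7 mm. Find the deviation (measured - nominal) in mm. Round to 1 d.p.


Deviation = measured - nominal
Deviation = 1008.7 - 1000
Deviation = 8.7 mm

8.7


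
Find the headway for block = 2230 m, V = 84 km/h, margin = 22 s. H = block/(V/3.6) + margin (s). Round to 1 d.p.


V = 84 / 3.6 = 23.3333 m/s
Block traversal time = 2230 / 23.3333 = 95.5714 s
Headway = 95.5714 + 22
Headway = 117.6 s

117.6


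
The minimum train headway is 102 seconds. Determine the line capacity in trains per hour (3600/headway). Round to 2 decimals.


Capacity = 3600 / headway
Capacity = 3600 / 102
Capacity = 35.29 trains/hour

35.29


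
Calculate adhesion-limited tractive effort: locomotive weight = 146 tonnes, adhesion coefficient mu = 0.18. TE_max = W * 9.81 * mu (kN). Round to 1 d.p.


TE_max = W * g * mu
TE_max = 146 * 9.81 * 0.18
TE_max = 1432.26 * 0.18
TE_max = 257.8 kN

257.8


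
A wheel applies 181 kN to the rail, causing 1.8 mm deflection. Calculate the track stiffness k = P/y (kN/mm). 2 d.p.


Track stiffness k = P / y
k = 181 / 1.8
k = 100.56 kN/mm

100.56


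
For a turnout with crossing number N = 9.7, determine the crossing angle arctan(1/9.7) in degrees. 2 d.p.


1/N = 1/9.7 = 0.103093
angle = arctan(0.103093) = 0.10273 rad
angle = 0.10273 * 180/pi = 5.89 degrees

5.89


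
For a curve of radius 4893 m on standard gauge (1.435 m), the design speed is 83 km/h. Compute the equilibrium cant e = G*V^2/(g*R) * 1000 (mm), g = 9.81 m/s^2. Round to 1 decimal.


Convert speed: V = 83 / 3.6 = 23.0556 m/s
Apply formula: e = 1.435 * 23.0556^2 / (9.81 * 4893)
e = 1.435 * 531.5586 / 48000.33
e = 0.015891 m = 15.9 mm

15.9


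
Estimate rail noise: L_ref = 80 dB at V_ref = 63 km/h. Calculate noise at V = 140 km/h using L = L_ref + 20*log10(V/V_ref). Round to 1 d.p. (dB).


V/V_ref = 140 / 63 = 2.222222
log10(2.222222) = 0.346787
20 * 0.346787 = 6.9357
L = 80 + 6.9357 = 86.9 dB

86.9


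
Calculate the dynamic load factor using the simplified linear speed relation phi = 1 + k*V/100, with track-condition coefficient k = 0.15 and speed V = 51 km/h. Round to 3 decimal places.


phi = 1 + k * V / 100
phi = 1 + 0.15 * 51 / 100
phi = 1 + 0.0765
phi = 1.077

1.077


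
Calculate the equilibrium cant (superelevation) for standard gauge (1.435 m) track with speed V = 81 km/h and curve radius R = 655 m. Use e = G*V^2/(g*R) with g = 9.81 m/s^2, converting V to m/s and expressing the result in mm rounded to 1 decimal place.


Convert speed: V = 81 / 3.6 = 22.5 m/s
Apply formula: e = 1.435 * 22.5^2 / (9.81 * 655)
e = 1.435 * 506.25 / 6425.55
e = 0.113059 m = 113.1 mm

113.1


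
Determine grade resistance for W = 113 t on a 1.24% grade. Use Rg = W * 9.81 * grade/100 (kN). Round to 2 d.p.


Rg = W * 9.81 * grade / 100
Rg = 113 * 9.81 * 1.24 / 100
Rg = 1108.53 * 0.0124
Rg = 13.75 kN

13.75


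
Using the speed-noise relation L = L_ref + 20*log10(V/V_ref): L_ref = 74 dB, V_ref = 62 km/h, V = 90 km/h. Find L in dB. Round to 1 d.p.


V/V_ref = 90 / 62 = 1.451613
log10(1.451613) = 0.161851
20 * 0.161851 = 3.237
L = 74 + 3.237 = 77.2 dB

77.2


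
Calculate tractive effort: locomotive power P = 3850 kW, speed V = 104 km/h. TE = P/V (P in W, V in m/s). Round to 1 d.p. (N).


Convert: P = 3850 kW = 3850000 W
V = 104 / 3.6 = 28.8889 m/s
TE = 3850000 / 28.8889
TE = 133269.2 N

133269.2


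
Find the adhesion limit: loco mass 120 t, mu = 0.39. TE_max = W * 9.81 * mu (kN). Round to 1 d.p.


TE_max = W * g * mu
TE_max = 120 * 9.81 * 0.39
TE_max = 1177.2 * 0.39
TE_max = 459.1 kN

459.1


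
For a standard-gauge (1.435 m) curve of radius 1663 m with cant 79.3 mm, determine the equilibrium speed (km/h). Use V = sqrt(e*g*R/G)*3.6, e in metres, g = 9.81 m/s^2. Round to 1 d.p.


Convert cant: e = 79.3 mm = 0.0793 m
V_ms = sqrt(0.0793 * 9.81 * 1663 / 1.435)
V_ms = sqrt(901.534898) = 30.0256 m/s
V = 30.0256 * 3.6 = 108.1 km/h

108.1


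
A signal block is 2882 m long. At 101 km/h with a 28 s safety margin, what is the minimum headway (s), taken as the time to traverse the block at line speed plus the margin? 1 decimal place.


V = 101 / 3.6 = 28.0556 m/s
Block traversal time = 2882 / 28.0556 = 102.7248 s
Headway = 102.7248 + 28
Headway = 130.7 s

130.7


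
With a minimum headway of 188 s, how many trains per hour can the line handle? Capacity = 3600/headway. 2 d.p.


Capacity = 3600 / headway
Capacity = 3600 / 188
Capacity = 19.15 trains/hour

19.15


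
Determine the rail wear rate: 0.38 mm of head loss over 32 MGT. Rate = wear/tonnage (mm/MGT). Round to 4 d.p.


Wear rate = total wear / cumulative tonnage
Rate = 0.38 / 32
Rate = 0.0119 mm/MGT

0.0119


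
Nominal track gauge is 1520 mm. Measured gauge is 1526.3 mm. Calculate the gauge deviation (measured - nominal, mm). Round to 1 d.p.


Deviation = measured - nominal
Deviation = 1526.3 - 1520
Deviation = 6.3 mm

6.3


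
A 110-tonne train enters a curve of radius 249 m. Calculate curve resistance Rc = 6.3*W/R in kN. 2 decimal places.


Rc = 6.3 * W / R
Rc = 6.3 * 110 / 249
Rc = 693.0 / 249
Rc = 2.78 kN

2.78


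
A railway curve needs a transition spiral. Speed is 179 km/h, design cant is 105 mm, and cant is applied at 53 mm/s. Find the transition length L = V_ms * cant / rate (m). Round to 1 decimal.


Convert speed: V = 179 / 3.6 = 49.7222 m/s
L = 49.7222 * 105 / 53
L = 5220.8333 / 53
L = 98.5 m

98.5


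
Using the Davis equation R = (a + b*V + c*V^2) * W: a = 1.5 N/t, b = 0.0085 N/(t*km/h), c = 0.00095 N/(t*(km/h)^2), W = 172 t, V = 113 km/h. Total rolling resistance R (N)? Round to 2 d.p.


b*V = 0.0085 * 113 = 0.9605
c*V^2 = 0.00095 * 12769 = 12.13055
R_per_t = 1.5 + 0.9605 + 12.13055 = 14.59105 N/t
R_total = 14.59105 * 172 = 2509.66 N

2509.66


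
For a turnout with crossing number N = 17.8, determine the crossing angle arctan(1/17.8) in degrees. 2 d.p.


1/N = 1/17.8 = 0.05618
angle = arctan(0.05618) = 0.056121 rad
angle = 0.056121 * 180/pi = 3.22 degrees

3.22


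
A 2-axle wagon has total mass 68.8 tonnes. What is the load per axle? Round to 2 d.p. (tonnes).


Load per axle = total weight / number of axles
Load = 68.8 / 2
Load = 34.40 tonnes

34.40


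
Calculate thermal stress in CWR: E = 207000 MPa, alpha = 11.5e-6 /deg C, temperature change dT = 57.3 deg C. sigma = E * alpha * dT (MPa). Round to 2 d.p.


sigma = E * alpha * dT
sigma = 207000 * 11.5e-6 * 57.3
sigma = 2.3805 * 57.3
sigma = 136.40 MPa

136.40


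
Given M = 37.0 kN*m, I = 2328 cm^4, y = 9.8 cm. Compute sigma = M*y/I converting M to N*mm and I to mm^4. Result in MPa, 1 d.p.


Convert units:
M = 37.0 kN*m = 37000000 N*mm
y = 9.8 cm = 98 mm
I = 2328 cm^4 = 23280000 mm^4
sigma = 37000000 * 98 / 23280000
sigma = 155.8 MPa

155.8


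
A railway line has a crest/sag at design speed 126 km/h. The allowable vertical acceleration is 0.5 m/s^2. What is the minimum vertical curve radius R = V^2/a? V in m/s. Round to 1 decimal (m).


Convert speed: V = 126 / 3.6 = 35.0 m/s
V^2 = 1225.0 m^2/s^2
R_v = 1225.0 / 0.5
R_v = 2450.0 m

2450.0


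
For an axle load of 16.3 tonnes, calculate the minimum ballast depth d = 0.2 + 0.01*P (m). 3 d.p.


d = 0.2 + 0.01 * 16.3
d = 0.2 + 0.163
d = 0.363 m

0.363


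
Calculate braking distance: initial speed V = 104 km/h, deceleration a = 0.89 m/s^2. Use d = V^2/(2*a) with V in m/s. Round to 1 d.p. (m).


Convert speed: V = 104 / 3.6 = 28.8889 m/s
V^2 = 834.5679
d = 834.5679 / (2 * 0.89)
d = 834.5679 / 1.78
d = 468.9 m

468.9


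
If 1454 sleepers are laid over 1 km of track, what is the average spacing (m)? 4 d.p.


Spacing = 1000 m / number of sleepers
Spacing = 1000 / 1454
Spacing = 0.6878 m

0.6878


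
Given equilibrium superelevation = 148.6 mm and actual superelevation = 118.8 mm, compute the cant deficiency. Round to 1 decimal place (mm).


Cant deficiency = equilibrium cant - actual cant
CD = 148.6 - 118.8
CD = 29.8 mm

29.8


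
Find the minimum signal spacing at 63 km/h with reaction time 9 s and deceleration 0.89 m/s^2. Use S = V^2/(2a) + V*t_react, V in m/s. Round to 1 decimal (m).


V = 63 / 3.6 = 17.5 m/s
Braking distance = 17.5^2 / (2*0.89) = 172.0506 m
Sighting distance = 17.5 * 9 = 157.5 m
S = 172.0506 + 157.5 = 329.6 m

329.6


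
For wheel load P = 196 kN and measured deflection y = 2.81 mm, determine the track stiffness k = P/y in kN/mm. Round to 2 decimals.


Track stiffness k = P / y
k = 196 / 2.81
k = 69.75 kN/mm

69.75


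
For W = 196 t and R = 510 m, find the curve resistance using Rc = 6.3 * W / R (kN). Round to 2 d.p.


Rc = 6.3 * W / R
Rc = 6.3 * 196 / 510
Rc = 1234.8 / 510
Rc = 2.42 kN

2.42


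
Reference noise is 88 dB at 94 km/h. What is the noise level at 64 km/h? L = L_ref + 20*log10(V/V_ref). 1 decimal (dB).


V/V_ref = 64 / 94 = 0.680851
log10(0.680851) = -0.166948
20 * -0.166948 = -3.339
L = 88 + -3.339 = 84.7 dB

84.7


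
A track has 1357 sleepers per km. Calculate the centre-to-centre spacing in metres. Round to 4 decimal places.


Spacing = 1000 m / number of sleepers
Spacing = 1000 / 1357
Spacing = 0.7369 m

0.7369


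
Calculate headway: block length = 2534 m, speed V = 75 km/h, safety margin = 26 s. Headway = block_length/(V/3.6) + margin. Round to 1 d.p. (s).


V = 75 / 3.6 = 20.8333 m/s
Block traversal time = 2534 / 20.8333 = 121.632 s
Headway = 121.632 + 26
Headway = 147.6 s

147.6


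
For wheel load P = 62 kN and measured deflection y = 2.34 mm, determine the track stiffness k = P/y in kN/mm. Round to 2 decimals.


Track stiffness k = P / y
k = 62 / 2.34
k = 26.50 kN/mm

26.50


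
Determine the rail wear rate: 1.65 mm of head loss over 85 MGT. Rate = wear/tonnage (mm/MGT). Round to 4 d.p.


Wear rate = total wear / cumulative tonnage
Rate = 1.65 / 85
Rate = 0.0194 mm/MGT

0.0194


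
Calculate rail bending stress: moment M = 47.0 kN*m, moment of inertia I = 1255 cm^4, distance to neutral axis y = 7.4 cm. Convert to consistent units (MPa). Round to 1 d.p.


Convert units:
M = 47.0 kN*m = 47000000 N*mm
y = 7.4 cm = 74 mm
I = 1255 cm^4 = 12550000 mm^4
sigma = 47000000 * 74 / 12550000
sigma = 277.1 MPa

277.1


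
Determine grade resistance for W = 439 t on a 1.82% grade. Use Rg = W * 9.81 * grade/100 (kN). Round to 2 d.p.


Rg = W * 9.81 * grade / 100
Rg = 439 * 9.81 * 1.82 / 100
Rg = 4306.59 * 0.0182
Rg = 78.38 kN

78.38


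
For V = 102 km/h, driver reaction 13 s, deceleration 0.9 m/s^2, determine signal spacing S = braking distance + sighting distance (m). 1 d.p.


V = 102 / 3.6 = 28.3333 m/s
Braking distance = 28.3333^2 / (2*0.9) = 445.9877 m
Sighting distance = 28.3333 * 13 = 368.3333 m
S = 445.9877 + 368.3333 = 814.3 m

814.3


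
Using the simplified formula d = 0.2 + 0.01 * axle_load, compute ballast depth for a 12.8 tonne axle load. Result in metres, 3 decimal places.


d = 0.2 + 0.01 * 12.8
d = 0.2 + 0.128
d = 0.328 m

0.328


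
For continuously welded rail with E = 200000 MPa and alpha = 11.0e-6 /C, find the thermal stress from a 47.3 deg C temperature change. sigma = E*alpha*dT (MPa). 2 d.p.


sigma = E * alpha * dT
sigma = 200000 * 11.0e-6 * 47.3
sigma = 2.2 * 47.3
sigma = 104.06 MPa

104.06


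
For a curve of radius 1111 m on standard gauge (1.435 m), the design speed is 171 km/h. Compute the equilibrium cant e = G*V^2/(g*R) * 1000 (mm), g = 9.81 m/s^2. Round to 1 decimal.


Convert speed: V = 171 / 3.6 = 47.5 m/s
Apply formula: e = 1.435 * 47.5^2 / (9.81 * 1111)
e = 1.435 * 2256.25 / 10898.91
e = 0.297068 m = 297.1 mm

297.1


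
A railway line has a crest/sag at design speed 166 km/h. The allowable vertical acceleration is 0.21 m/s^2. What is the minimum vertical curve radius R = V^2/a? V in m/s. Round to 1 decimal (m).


Convert speed: V = 166 / 3.6 = 46.1111 m/s
V^2 = 2126.2346 m^2/s^2
R_v = 2126.2346 / 0.21
R_v = 10124.9 m

10124.9


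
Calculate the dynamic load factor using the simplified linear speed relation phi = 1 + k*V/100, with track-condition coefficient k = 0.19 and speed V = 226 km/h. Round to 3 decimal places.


phi = 1 + k * V / 100
phi = 1 + 0.19 * 226 / 100
phi = 1 + 0.4294
phi = 1.429

1.429


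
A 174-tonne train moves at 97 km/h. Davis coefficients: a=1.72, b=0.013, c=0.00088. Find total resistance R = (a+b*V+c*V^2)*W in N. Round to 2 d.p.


b*V = 0.013 * 97 = 1.261
c*V^2 = 0.00088 * 9409 = 8.27992
R_per_t = 1.72 + 1.261 + 8.27992 = 11.26092 N/t
R_total = 11.26092 * 174 = 1959.40 N

1959.40


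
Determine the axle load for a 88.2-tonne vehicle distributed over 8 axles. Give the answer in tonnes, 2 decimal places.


Load per axle = total weight / number of axles
Load = 88.2 / 8
Load = 11.03 tonnes

11.03


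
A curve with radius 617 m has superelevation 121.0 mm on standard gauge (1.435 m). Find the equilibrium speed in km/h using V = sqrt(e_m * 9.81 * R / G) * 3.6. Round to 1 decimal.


Convert cant: e = 121.0 mm = 0.1210 m
V_ms = sqrt(0.1210 * 9.81 * 617 / 1.435)
V_ms = sqrt(510.372941) = 22.5914 m/s
V = 22.5914 * 3.6 = 81.3 km/h

81.3


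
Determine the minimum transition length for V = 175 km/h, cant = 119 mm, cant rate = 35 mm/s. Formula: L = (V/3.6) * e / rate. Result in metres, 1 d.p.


Convert speed: V = 175 / 3.6 = 48.6111 m/s
L = 48.6111 * 119 / 35
L = 5784.7222 / 35
L = 165.3 m

165.3


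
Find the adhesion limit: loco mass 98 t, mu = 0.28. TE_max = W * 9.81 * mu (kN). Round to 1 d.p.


TE_max = W * g * mu
TE_max = 98 * 9.81 * 0.28
TE_max = 961.38 * 0.28
TE_max = 269.2 kN

269.2


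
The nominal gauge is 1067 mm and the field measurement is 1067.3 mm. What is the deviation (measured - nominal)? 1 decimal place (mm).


Deviation = measured - nominal
Deviation = 1067.3 - 1067
Deviation = 0.3 mm

0.3


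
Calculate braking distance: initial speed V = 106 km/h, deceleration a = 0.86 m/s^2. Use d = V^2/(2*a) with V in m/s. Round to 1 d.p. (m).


Convert speed: V = 106 / 3.6 = 29.4444 m/s
V^2 = 866.9753
d = 866.9753 / (2 * 0.86)
d = 866.9753 / 1.72
d = 504.1 m

504.1


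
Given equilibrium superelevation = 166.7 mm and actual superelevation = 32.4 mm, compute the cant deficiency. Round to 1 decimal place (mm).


Cant deficiency = equilibrium cant - actual cant
CD = 166.7 - 32.4
CD = 134.3 mm

134.3


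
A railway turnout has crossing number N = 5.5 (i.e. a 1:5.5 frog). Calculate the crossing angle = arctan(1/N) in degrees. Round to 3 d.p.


1/N = 1/5.5 = 0.181818
angle = arctan(0.181818) = 0.179853 rad
angle = 0.179853 * 180/pi = 10.305 degrees

10.305


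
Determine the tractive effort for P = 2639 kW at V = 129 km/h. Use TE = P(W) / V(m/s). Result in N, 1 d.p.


Convert: P = 2639 kW = 2639000 W
V = 129 / 3.6 = 35.8333 m/s
TE = 2639000 / 35.8333
TE = 73646.5 N

73646.5


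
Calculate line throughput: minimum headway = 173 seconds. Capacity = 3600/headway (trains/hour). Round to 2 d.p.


Capacity = 3600 / headway
Capacity = 3600 / 173
Capacity = 20.81 trains/hour

20.81


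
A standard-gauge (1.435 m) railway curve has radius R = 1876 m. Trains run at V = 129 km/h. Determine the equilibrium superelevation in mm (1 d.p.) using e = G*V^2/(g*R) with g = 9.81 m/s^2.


Convert speed: V = 129 / 3.6 = 35.8333 m/s
Apply formula: e = 1.435 * 35.8333^2 / (9.81 * 1876)
e = 1.435 * 1284.0278 / 18403.56
e = 0.100121 m = 100.1 mm

100.1


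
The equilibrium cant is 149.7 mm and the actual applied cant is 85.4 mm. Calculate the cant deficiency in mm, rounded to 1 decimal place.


Cant deficiency = equilibrium cant - actual cant
CD = 149.7 - 85.4
CD = 64.3 mm

64.3


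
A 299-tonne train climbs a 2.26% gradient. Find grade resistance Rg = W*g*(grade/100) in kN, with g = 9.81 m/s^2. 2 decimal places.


Rg = W * 9.81 * grade / 100
Rg = 299 * 9.81 * 2.26 / 100
Rg = 2933.19 * 0.0226
Rg = 66.29 kN

66.29


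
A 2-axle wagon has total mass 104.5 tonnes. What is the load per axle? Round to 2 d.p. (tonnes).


Load per axle = total weight / number of axles
Load = 104.5 / 2
Load = 52.25 tonnes

52.25


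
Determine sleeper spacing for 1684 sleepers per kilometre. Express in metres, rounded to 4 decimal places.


Spacing = 1000 m / number of sleepers
Spacing = 1000 / 1684
Spacing = 0.5938 m

0.5938


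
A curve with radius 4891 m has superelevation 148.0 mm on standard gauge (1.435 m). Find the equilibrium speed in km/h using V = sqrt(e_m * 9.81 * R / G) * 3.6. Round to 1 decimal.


Convert cant: e = 148.0 mm = 0.1480 m
V_ms = sqrt(0.1480 * 9.81 * 4891 / 1.435)
V_ms = sqrt(4948.533157) = 70.3458 m/s
V = 70.3458 * 3.6 = 253.2 km/h

253.2


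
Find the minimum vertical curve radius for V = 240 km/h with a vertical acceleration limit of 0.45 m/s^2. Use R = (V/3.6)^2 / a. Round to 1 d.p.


Convert speed: V = 240 / 3.6 = 66.6667 m/s
V^2 = 4444.4444 m^2/s^2
R_v = 4444.4444 / 0.45
R_v = 9876.5 m

9876.5


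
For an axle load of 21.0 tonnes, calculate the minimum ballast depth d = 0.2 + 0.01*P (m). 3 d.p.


d = 0.2 + 0.01 * 21.0
d = 0.2 + 0.21
d = 0.410 m

0.410


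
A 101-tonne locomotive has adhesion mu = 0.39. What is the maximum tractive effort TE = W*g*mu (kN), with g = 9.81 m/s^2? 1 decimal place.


TE_max = W * g * mu
TE_max = 101 * 9.81 * 0.39
TE_max = 990.81 * 0.39
TE_max = 386.4 kN

386.4


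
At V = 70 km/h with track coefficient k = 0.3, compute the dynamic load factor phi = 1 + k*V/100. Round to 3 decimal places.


phi = 1 + k * V / 100
phi = 1 + 0.3 * 70 / 100
phi = 1 + 0.21
phi = 1.210

1.210


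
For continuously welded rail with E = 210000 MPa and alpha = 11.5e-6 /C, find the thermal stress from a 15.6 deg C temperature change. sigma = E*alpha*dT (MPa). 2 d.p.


sigma = E * alpha * dT
sigma = 210000 * 11.5e-6 * 15.6
sigma = 2.415 * 15.6
sigma = 37.67 MPa

37.67


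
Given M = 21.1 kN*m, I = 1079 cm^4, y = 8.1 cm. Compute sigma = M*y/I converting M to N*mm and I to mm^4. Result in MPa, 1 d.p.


Convert units:
M = 21.1 kN*m = 21100000 N*mm
y = 8.1 cm = 81 mm
I = 1079 cm^4 = 10790000 mm^4
sigma = 21100000 * 81 / 10790000
sigma = 158.4 MPa

158.4


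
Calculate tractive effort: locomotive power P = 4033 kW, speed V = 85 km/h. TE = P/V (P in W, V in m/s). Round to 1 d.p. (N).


Convert: P = 4033 kW = 4033000 W
V = 85 / 3.6 = 23.6111 m/s
TE = 4033000 / 23.6111
TE = 170809.4 N

170809.4


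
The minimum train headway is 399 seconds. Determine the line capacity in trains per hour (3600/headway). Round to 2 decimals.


Capacity = 3600 / headway
Capacity = 3600 / 399
Capacity = 9.02 trains/hour

9.02
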